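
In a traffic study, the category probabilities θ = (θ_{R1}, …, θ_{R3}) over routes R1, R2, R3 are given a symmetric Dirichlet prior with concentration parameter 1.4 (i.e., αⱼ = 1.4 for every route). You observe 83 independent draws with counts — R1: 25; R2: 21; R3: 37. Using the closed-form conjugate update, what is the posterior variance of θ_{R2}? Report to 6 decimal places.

0.002164

The Dirichlet prior is conjugate to the Multinomial likelihood: each posterior αⱼ = prior αⱼ + observed count nⱼ.
Posterior concentration: (26.4, 22.4, 38.4), total = 87.2.
Var[θ_j] = α_j(Σα−α_j)/((Σα)²(Σα+1)) = 22.4·64.8/(87.2²·88.2) = 0.002164.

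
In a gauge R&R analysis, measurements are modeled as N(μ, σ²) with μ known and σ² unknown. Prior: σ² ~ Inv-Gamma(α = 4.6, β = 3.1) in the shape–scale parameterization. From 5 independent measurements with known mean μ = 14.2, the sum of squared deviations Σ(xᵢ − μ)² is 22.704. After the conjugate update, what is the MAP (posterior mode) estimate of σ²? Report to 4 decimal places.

1.7842

With known mean μ and an Inverse-Gamma(α, β) prior on σ², the Normal likelihood is conjugate: posterior is Inv-Gamma(α + n/2, β + Σ(xᵢ−μ)²/2).
Posterior: Inv-Gamma(4.6 + 5/2, 3.1 + 22.704/2) = Inv-Gamma(7.10, 14.4520).
Mode = β/(α+1) = 14.4520/8.10 = 1.7842.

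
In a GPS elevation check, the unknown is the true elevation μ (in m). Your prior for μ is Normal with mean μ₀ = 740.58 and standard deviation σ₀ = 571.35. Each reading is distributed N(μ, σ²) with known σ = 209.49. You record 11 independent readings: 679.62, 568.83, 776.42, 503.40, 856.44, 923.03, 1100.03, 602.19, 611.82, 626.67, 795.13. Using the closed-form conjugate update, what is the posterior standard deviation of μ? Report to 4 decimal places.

62.7811

For Normal data with known variance σ², a Normal(μ₀, σ₀²) prior on μ is conjugate. Posterior precision = 1/σ₀² + n/σ²; posterior mean is the precision-weighted average of μ₀ and x̄.
σ₀² = 571.35² = 326440.8225, σ² = 209.49² = 43886.0601; σ² + n·σ₀² = 43886.0601 + 11·326440.8225 = 3634735.1076.
Posterior precision = 1/σ₀² + n/σ² = 1/326440.8225 + 11/43886.0601 = (σ² + n·σ₀²)/(σ₀²σ²) = 3634735.1076/(326440.8225·43886.0601); posterior variance σₙ² = σ₀²σ²/(σ² + n·σ₀²) = 326440.8225·43886.0601/3634735.1076 = 3941.470597.
Posterior SD = √σₙ² = √(326440.8225·43886.0601/3634735.1076) = 62.7811.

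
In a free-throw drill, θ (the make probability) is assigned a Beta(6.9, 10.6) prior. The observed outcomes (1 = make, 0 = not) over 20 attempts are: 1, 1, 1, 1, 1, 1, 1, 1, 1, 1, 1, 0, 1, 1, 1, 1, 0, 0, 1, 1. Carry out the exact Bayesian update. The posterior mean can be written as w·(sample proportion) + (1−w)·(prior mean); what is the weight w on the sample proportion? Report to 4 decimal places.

0.5333

The Beta prior is conjugate to a Binomial/Bernoulli likelihood; the update adds successes to α and failures to β.
Posterior mean = (α₀+k)/(α₀+β₀+n) = [n/(α₀+β₀+n)]·(k/n) + [(α₀+β₀)/(α₀+β₀+n)]·α₀/(α₀+β₀), so only n and the prior enter the weight.
The weight on the data is w = n/(α₀+β₀+n) = 20/(6.9+10.6+20) = 20/37.5 = 0.5333.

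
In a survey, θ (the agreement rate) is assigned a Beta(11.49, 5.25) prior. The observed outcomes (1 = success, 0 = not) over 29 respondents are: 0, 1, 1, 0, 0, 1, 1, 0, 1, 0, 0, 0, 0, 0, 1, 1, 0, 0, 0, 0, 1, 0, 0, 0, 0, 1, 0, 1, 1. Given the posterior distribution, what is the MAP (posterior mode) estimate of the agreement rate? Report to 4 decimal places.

The Beta prior is conjugate to a Binomial/Bernoulli likelihood; the update adds successes to α and failures to β.
Posterior: Beta(α+k, β+n−k) = Beta(11.49+11, 5.25+18) = Beta(22.49, 23.25).
Mode of Beta(a,b) for a,b>1 is (a−1)/(a+b−2) = 21.49/43.74 = 0.4913.

0.4913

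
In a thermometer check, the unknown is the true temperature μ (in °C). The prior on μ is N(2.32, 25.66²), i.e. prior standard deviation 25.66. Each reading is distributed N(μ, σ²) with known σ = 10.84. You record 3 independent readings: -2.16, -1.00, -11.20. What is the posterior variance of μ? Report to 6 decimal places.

36.969329

For Normal data with known variance σ², a Normal(μ₀, σ₀²) prior on μ is conjugate. Posterior precision = 1/σ₀² + n/σ²; posterior mean is the precision-weighted average of μ₀ and x̄.
σ₀² = 25.66² = 658.4356, σ² = 10.84² = 117.5056; σ² + n·σ₀² = 117.5056 + 3·658.4356 = 2092.8124.
Posterior precision = 1/σ₀² + n/σ² = 1/658.4356 + 3/117.5056 = (σ² + n·σ₀²)/(σ₀²σ²) = 2092.8124/(658.4356·117.5056); posterior variance σₙ² = σ₀²σ²/(σ² + n·σ₀²) = 658.4356·117.5056/2092.8124 = 36.969329.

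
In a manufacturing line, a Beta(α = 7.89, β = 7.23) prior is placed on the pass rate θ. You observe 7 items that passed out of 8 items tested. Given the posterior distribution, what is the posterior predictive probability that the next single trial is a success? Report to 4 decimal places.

The Beta prior is conjugate to a Binomial/Bernoulli likelihood; the update adds successes to α and failures to β.
Posterior: Beta(α+k, β+n−k) = Beta(7.89+7, 7.23+1) = Beta(14.89, 8.23).
For a single future Bernoulli trial, P(success | data) = α/(α+β) = 0.6440.

0.6440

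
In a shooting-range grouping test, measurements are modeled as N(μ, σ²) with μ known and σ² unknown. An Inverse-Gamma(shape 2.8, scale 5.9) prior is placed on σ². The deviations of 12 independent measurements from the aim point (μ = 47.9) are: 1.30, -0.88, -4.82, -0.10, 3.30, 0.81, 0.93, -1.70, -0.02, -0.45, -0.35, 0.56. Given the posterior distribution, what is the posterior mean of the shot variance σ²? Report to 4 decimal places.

3.4261

With known mean μ and an Inverse-Gamma(α, β) prior on σ², the Normal likelihood is conjugate: posterior is Inv-Gamma(α + n/2, β + Σ(xᵢ−μ)²/2).
Σ(xᵢ−μ)² = (1.30)² + (-0.88)² + (-4.82)² + (-0.10)² + (3.30)² + (0.81)² + (0.93)² + (-1.70)² + (-0.02)² + (-0.45)² + (-0.35)² + (0.56)² = 41.6468.
Posterior: Inv-Gamma(2.8 + 12/2, 5.9 + 41.6468/2) = Inv-Gamma(8.80, 26.72340).
E[σ²|data] = β/(α−1) = 26.72340/7.80 = 3.4261.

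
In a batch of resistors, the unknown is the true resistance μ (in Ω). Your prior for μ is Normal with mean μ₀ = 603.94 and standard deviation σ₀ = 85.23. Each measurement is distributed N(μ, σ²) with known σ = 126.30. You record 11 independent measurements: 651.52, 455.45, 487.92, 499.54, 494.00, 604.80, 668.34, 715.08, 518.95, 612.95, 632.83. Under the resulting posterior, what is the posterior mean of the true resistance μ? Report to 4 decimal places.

581.0572

For Normal data with known variance σ², a Normal(μ₀, σ₀²) prior on μ is conjugate. Posterior precision = 1/σ₀² + n/σ²; posterior mean is the precision-weighted average of μ₀ and x̄.
Σxᵢ = 651.52 + 455.45 + 487.92 + 499.54 + 494.00 + 604.80 + 668.34 + 715.08 + 518.95 + 612.95 + 632.83 = 6341.38, so n·x̄ = 6341.38.
σ₀² = 85.23² = 7264.1529, σ² = 126.30² = 15951.69; σ² + n·σ₀² = 15951.69 + 11·7264.1529 = 95857.3719.
Posterior mean = (μ₀/σ₀² + n·x̄/σ²)/(1/σ₀² + n/σ²) = (σ²·μ₀ + σ₀²·n·x̄)/(σ² + n·σ₀²) = (15951.69·603.94 + 7264.1529·6341.38)/95857.3719 = 55698617.575602/95857.3719 = 581.0572.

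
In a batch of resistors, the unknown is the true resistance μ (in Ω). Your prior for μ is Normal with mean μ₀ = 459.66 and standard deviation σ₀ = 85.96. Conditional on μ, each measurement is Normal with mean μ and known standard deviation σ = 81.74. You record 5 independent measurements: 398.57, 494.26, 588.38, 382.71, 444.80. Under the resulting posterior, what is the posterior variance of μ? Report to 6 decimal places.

1131.635013

For Normal data with known variance σ², a Normal(μ₀, σ₀²) prior on μ is conjugate. Posterior precision = 1/σ₀² + n/σ²; posterior mean is the precision-weighted average of μ₀ and x̄.
σ₀² = 85.96² = 7389.1216, σ² = 81.74² = 6681.4276; σ² + n·σ₀² = 6681.4276 + 5·7389.1216 = 43627.0356.
Posterior precision = 1/σ₀² + n/σ² = 1/7389.1216 + 5/6681.4276 = (σ² + n·σ₀²)/(σ₀²σ²) = 43627.0356/(7389.1216·6681.4276); posterior variance σₙ² = σ₀²σ²/(σ² + n·σ₀²) = 7389.1216·6681.4276/43627.0356 = 1131.635013.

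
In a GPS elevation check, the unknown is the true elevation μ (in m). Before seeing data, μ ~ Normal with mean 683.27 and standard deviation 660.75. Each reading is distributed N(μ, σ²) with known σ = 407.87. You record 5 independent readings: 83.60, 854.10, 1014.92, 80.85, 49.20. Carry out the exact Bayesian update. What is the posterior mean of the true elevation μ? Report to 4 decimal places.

435.4219

For Normal data with known variance σ², a Normal(μ₀, σ₀²) prior on μ is conjugate. Posterior precision = 1/σ₀² + n/σ²; posterior mean is the precision-weighted average of μ₀ and x̄.
Σxᵢ = 83.60 + 854.10 + 1014.92 + 80.85 + 49.20 = 2082.67, so n·x̄ = 2082.67.
σ₀² = 660.75² = 436590.5625, σ² = 407.87² = 166357.9369; σ² + n·σ₀² = 166357.9369 + 5·436590.5625 = 2349310.7494.
Posterior mean = (μ₀/σ₀² + n·x̄/σ²)/(1/σ₀² + n/σ²) = (σ²·μ₀ + σ₀²·n·x̄)/(σ² + n·σ₀²) = (166357.9369·683.27 + 436590.5625·2082.67)/2349310.7494 = 1022941454.347538/2349310.7494 = 435.4219.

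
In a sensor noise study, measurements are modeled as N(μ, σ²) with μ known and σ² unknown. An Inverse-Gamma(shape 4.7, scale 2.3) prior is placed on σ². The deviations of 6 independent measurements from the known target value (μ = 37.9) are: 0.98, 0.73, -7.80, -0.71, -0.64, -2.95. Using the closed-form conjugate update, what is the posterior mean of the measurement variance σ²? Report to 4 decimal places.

With known mean μ and an Inverse-Gamma(α, β) prior on σ², the Normal likelihood is conjugate: posterior is Inv-Gamma(α + n/2, β + Σ(xᵢ−μ)²/2).
Σ(xᵢ−μ)² = (0.98)² + (0.73)² + (-7.80)² + (-0.71)² + (-0.64)² + (-2.95)² = 71.9495.
Posterior: Inv-Gamma(4.7 + 6/2, 2.3 + 71.9495/2) = Inv-Gamma(7.70, 38.27475).
E[σ²|data] = β/(α−1) = 38.27475/6.70 = 5.7126.

5.7126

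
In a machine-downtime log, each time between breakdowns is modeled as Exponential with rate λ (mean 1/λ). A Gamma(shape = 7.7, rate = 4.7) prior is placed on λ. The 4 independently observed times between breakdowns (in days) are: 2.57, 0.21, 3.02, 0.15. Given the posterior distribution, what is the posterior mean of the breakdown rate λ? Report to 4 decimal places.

1.0986

With a Gamma(shape α, rate β) prior on the exponential rate λ, the posterior after n observations with total T = Σxᵢ is Gamma(α+n, β+T).
Sum of observations T = 5.95 days; n = 4.
Posterior: Gamma(7.7+4, 4.7+5.95) = Gamma(11.7, 10.65).
Posterior mean of λ = α/β = 11.7/10.65 = 1.0986.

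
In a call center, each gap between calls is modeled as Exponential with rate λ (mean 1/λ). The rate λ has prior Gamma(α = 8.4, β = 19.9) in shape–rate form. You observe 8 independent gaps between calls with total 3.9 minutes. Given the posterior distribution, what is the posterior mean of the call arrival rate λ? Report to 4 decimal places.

0.6891

With a Gamma(shape α, rate β) prior on the exponential rate λ, the posterior after n observations with total T = Σxᵢ is Gamma(α+n, β+T).
Posterior: Gamma(8.4+8, 19.9+3.9) = Gamma(16.4, 23.8).
Posterior mean of λ = α/β = 16.4/23.8 = 0.6891.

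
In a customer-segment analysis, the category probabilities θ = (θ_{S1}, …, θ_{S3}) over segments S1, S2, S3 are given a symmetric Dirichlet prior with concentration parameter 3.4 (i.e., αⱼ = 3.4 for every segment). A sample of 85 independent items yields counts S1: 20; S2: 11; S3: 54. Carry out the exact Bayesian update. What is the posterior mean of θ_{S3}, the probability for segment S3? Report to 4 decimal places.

The Dirichlet prior is conjugate to the Multinomial likelihood: each posterior αⱼ = prior αⱼ + observed count nⱼ.
Posterior concentration: (23.4, 14.4, 57.4), total = 95.2.
E[θ_{S3}|data] = α_{S3}/Σα = 57.4/95.2 = 0.6029.

0.6029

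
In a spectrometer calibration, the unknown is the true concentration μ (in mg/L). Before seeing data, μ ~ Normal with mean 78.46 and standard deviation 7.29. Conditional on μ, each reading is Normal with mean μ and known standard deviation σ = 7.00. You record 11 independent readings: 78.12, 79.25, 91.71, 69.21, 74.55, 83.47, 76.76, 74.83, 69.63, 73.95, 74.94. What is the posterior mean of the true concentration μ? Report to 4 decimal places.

77.0643

For Normal data with known variance σ², a Normal(μ₀, σ₀²) prior on μ is conjugate. Posterior precision = 1/σ₀² + n/σ²; posterior mean is the precision-weighted average of μ₀ and x̄.
Σxᵢ = 78.12 + 79.25 + 91.71 + 69.21 + 74.55 + 83.47 + 76.76 + 74.83 + 69.63 + 73.95 + 74.94 = 846.42, so n·x̄ = 846.42.
σ₀² = 7.29² = 53.1441, σ² = 7.00² = 49; σ² + n·σ₀² = 49 + 11·53.1441 = 633.5851.
Posterior mean = (μ₀/σ₀² + n·x̄/σ²)/(1/σ₀² + n/σ²) = (σ²·μ₀ + σ₀²·n·x̄)/(σ² + n·σ₀²) = (49·78.46 + 53.1441·846.42)/633.5851 = 48826.769122/633.5851 = 77.0643.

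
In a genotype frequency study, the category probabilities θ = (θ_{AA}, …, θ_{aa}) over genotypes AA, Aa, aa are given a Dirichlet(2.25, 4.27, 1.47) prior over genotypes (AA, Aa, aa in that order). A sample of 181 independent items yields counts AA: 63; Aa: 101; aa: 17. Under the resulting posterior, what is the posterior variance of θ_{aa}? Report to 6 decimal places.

0.000464

The Dirichlet prior is conjugate to the Multinomial likelihood: each posterior αⱼ = prior αⱼ + observed count nⱼ.
Posterior concentration: (65.25, 105.27, 18.47), total = 188.99.
Var[θ_j] = α_j(Σα−α_j)/((Σα)²(Σα+1)) = 18.47·170.52/(188.99²·189.99) = 0.000464.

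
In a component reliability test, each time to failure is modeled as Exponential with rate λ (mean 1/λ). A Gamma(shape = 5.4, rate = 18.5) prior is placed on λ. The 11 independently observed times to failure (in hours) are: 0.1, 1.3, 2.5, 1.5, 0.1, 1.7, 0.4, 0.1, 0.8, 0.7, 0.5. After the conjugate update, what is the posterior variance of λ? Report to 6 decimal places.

0.020623

With a Gamma(shape α, rate β) prior on the exponential rate λ, the posterior after n observations with total T = Σxᵢ is Gamma(α+n, β+T).
Sum of observations T = 9.7 hours; n = 11.
Posterior: Gamma(5.4+11, 18.5+9.7) = Gamma(16.4, 28.2).
Var = α/β² = 0.020623.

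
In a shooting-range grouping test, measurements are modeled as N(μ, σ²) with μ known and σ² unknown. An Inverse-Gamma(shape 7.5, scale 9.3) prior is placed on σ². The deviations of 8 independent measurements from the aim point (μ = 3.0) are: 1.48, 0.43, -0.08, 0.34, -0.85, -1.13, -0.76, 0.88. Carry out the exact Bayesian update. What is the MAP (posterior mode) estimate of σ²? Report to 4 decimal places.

With known mean μ and an Inverse-Gamma(α, β) prior on σ², the Normal likelihood is conjugate: posterior is Inv-Gamma(α + n/2, β + Σ(xᵢ−μ)²/2).
Σ(xᵢ−μ)² = (1.48)² + (0.43)² + (-0.08)² + (0.34)² + (-0.85)² + (-1.13)² + (-0.76)² + (0.88)² = 5.8487.
Posterior: Inv-Gamma(7.5 + 8/2, 9.3 + 5.8487/2) = Inv-Gamma(11.50, 12.22435).
Mode = β/(α+1) = 12.22435/12.50 = 0.9779.

0.9779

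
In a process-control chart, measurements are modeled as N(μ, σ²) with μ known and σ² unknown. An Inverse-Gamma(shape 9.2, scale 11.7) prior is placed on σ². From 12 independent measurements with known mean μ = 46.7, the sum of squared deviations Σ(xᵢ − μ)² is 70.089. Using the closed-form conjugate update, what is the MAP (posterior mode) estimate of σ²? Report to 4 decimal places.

With known mean μ and an Inverse-Gamma(α, β) prior on σ², the Normal likelihood is conjugate: posterior is Inv-Gamma(α + n/2, β + Σ(xᵢ−μ)²/2).
Posterior: Inv-Gamma(9.2 + 12/2, 11.7 + 70.089/2) = Inv-Gamma(15.20, 46.7445).
Mode = β/(α+1) = 46.7445/16.20 = 2.8855.

2.8855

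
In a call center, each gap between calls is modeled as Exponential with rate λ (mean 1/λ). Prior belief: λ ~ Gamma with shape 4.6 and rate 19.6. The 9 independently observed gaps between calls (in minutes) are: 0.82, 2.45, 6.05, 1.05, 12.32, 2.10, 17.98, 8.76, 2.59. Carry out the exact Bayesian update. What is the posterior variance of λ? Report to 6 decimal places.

0.002502

With a Gamma(shape α, rate β) prior on the exponential rate λ, the posterior after n observations with total T = Σxᵢ is Gamma(α+n, β+T).
Sum of observations T = 54.12 minutes; n = 9.
Posterior: Gamma(4.6+9, 19.6+54.12) = Gamma(13.6, 73.72).
Var = α/β² = 0.002502.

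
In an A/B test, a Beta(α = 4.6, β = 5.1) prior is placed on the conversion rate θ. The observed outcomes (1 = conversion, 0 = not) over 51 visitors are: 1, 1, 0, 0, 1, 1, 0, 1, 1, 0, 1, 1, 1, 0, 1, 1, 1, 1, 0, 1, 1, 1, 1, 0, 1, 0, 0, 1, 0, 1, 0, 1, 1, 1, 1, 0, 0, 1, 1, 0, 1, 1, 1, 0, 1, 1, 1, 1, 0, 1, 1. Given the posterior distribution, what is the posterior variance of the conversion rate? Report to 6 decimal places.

The Beta prior is conjugate to a Binomial/Bernoulli likelihood; the update adds successes to α and failures to β.
Posterior: Beta(α+k, β+n−k) = Beta(4.6+35, 5.1+16) = Beta(39.6, 21.1).
Var = αβ/((α+β)²(α+β+1)) = 39.6·21.1/(60.7²·61.7) = 0.003675.

0.003675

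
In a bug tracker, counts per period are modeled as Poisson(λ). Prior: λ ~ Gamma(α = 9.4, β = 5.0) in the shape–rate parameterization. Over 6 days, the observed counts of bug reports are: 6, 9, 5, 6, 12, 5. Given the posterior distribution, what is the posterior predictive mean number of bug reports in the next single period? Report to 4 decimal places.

4.7636

With a Gamma(shape α, rate β) prior, the Poisson likelihood is conjugate: the posterior is Gamma(α + ΣXᵢ, β + n).
Sum of counts S = 43 over n = 6 days.
Posterior: Gamma(α+S, β+n) = Gamma(9.4+43, 5.0+6) = Gamma(52.4, 11.0).
The predictive distribution for one future period is NegBinom with mean α/β = 4.7636.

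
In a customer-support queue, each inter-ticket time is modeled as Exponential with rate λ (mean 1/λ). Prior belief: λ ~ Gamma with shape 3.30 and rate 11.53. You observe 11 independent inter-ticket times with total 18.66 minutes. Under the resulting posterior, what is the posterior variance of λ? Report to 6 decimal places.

With a Gamma(shape α, rate β) prior on the exponential rate λ, the posterior after n observations with total T = Σxᵢ is Gamma(α+n, β+T).
Posterior: Gamma(3.30+11, 11.53+18.66) = Gamma(14.30, 30.19).
Var = α/β² = 0.015690.

0.015690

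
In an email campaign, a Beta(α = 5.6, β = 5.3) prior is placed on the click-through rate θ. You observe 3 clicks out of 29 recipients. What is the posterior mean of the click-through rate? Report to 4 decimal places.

The Beta prior is conjugate to a Binomial/Bernoulli likelihood; the update adds successes to α and failures to β.
Posterior: Beta(α+k, β+n−k) = Beta(5.6+3, 5.3+26) = Beta(8.6, 31.3).
Posterior mean = α/(α+β) = 8.6/39.9 = 0.2155.

0.2155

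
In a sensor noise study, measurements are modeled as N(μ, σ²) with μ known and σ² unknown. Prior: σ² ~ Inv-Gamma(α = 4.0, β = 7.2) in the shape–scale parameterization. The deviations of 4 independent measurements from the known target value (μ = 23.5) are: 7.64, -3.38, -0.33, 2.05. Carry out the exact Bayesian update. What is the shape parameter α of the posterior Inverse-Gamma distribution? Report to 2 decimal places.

6.00

With known mean μ and an Inverse-Gamma(α, β) prior on σ², the Normal likelihood is conjugate: posterior is Inv-Gamma(α + n/2, β + Σ(xᵢ−μ)²/2).
Σ(xᵢ−μ)² = (7.64)² + (-3.38)² + (-0.33)² + (2.05)² = 74.1054.
Posterior: Inv-Gamma(4.0 + 4/2, 7.2 + 74.1054/2) = Inv-Gamma(6.00, 44.25270).
Posterior α = 6.00.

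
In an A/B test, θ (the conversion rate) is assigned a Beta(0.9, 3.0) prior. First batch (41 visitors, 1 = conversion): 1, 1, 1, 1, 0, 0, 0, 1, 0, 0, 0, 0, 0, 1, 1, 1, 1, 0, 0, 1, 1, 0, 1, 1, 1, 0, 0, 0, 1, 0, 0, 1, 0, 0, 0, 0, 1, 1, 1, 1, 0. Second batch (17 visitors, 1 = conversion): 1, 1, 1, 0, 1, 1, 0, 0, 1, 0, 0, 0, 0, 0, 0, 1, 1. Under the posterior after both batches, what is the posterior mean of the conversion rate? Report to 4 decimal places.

0.4669

The Beta prior is conjugate to a Binomial/Bernoulli likelihood; the update adds successes to α and failures to β.
After batch 1: Beta(0.9+20, 3.0+21) = Beta(20.9, 24.0).
After batch 2: Beta(20.9+8, 24.0+9) = Beta(28.9, 33.0).
Posterior mean = α/(α+β) = 28.9/61.9 = 0.4669.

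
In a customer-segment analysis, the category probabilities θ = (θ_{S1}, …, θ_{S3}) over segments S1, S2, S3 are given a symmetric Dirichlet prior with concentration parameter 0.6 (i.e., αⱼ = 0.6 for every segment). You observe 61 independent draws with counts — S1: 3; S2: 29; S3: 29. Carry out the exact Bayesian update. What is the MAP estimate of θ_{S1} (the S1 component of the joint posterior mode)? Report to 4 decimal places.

0.0435

The Dirichlet prior is conjugate to the Multinomial likelihood: each posterior αⱼ = prior αⱼ + observed count nⱼ.
Posterior concentration: (3.6, 29.6, 29.6), total = 62.8.
Joint mode component: (α_{S1}−1)/(Σα−K) = 2.6/59.8 = 0.0435.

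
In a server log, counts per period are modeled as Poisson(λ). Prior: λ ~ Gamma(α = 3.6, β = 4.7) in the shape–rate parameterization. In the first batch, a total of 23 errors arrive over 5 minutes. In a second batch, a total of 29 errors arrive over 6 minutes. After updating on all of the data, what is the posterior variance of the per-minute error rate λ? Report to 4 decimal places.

With a Gamma(shape α, rate β) prior, the Poisson likelihood is conjugate: the posterior is Gamma(α + ΣXᵢ, β + n).
After batch 1: Gamma(α+S, β+n) = Gamma(3.6+23, 4.7+5) = Gamma(26.6, 9.7).
After batch 2: Gamma(α+S, β+n) = Gamma(26.6+29, 9.7+6) = Gamma(55.6, 15.7).
Var = α/β² = 55.6/15.7² = 0.2256.

0.2256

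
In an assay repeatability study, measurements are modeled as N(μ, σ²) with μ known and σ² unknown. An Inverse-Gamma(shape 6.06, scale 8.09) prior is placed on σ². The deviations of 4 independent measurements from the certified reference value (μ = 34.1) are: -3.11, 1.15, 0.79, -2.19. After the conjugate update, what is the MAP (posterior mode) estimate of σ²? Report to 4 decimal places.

With known mean μ and an Inverse-Gamma(α, β) prior on σ², the Normal likelihood is conjugate: posterior is Inv-Gamma(α + n/2, β + Σ(xᵢ−μ)²/2).
Σ(xᵢ−μ)² = (-3.11)² + (1.15)² + (0.79)² + (-2.19)² = 16.4148.
Posterior: Inv-Gamma(6.06 + 4/2, 8.09 + 16.4148/2) = Inv-Gamma(8.06, 16.29740).
Mode = β/(α+1) = 16.29740/9.06 = 1.7988.

1.7988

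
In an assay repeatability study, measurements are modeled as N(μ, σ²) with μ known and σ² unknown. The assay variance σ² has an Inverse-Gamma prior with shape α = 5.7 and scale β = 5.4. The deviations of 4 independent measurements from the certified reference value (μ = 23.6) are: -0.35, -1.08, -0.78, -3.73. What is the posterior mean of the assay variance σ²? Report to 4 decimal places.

With known mean μ and an Inverse-Gamma(α, β) prior on σ², the Normal likelihood is conjugate: posterior is Inv-Gamma(α + n/2, β + Σ(xᵢ−μ)²/2).
Σ(xᵢ−μ)² = (-0.35)² + (-1.08)² + (-0.78)² + (-3.73)² = 15.8102.
Posterior: Inv-Gamma(5.7 + 4/2, 5.4 + 15.8102/2) = Inv-Gamma(7.70, 13.30510).
E[σ²|data] = β/(α−1) = 13.30510/6.70 = 1.9858.

1.9858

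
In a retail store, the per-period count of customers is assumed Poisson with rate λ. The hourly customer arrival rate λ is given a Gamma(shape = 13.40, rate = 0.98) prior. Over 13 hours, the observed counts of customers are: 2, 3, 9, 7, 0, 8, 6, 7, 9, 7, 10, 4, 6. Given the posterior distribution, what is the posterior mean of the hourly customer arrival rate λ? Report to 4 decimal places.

6.5379

With a Gamma(shape α, rate β) prior, the Poisson likelihood is conjugate: the posterior is Gamma(α + ΣXᵢ, β + n).
Sum of counts S = 78 over n = 13 hours.
Posterior: Gamma(α+S, β+n) = Gamma(13.40+78, 0.98+13) = Gamma(91.40, 13.98).
Posterior mean = α/β = 91.40/13.98 = 6.5379.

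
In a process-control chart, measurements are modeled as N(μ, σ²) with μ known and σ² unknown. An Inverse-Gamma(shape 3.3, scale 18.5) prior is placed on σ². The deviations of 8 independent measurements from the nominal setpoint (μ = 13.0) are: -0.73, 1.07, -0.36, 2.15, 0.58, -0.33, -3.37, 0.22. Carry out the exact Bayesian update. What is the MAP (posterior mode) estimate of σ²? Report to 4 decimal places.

3.3302

With known mean μ and an Inverse-Gamma(α, β) prior on σ², the Normal likelihood is conjugate: posterior is Inv-Gamma(α + n/2, β + Σ(xᵢ−μ)²/2).
Σ(xᵢ−μ)² = (-0.73)² + (1.07)² + (-0.36)² + (2.15)² + (0.58)² + (-0.33)² + (-3.37)² + (0.22)² = 18.2805.
Posterior: Inv-Gamma(3.3 + 8/2, 18.5 + 18.2805/2) = Inv-Gamma(7.30, 27.64025).
Mode = β/(α+1) = 27.64025/8.30 = 3.3302.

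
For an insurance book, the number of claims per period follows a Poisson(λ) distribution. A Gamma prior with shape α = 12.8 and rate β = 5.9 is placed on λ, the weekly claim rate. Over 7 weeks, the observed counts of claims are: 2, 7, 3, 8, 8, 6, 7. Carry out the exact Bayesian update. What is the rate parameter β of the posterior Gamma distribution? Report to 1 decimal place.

12.9

With a Gamma(shape α, rate β) prior, the Poisson likelihood is conjugate: the posterior is Gamma(α + ΣXᵢ, β + n).
Sum of counts S = 41 over n = 7 weeks.
Posterior: Gamma(α+S, β+n) = Gamma(12.8+41, 5.9+7) = Gamma(53.8, 12.9).
Posterior β = 12.9.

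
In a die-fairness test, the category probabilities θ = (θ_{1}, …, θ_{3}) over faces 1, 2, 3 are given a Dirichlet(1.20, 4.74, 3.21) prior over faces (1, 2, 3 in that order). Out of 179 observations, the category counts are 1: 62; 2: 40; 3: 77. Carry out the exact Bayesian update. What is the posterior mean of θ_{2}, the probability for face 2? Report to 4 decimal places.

0.2378

The Dirichlet prior is conjugate to the Multinomial likelihood: each posterior αⱼ = prior αⱼ + observed count nⱼ.
Posterior concentration: (63.20, 44.74, 80.21), total = 188.15.
E[θ_{2}|data] = α_{2}/Σα = 44.74/188.15 = 0.2378.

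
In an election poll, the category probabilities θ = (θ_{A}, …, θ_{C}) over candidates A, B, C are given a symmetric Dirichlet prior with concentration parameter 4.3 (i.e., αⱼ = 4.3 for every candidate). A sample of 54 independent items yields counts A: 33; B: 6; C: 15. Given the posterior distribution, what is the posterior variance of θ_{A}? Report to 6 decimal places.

The Dirichlet prior is conjugate to the Multinomial likelihood: each posterior αⱼ = prior αⱼ + observed count nⱼ.
Posterior concentration: (37.3, 10.3, 19.3), total = 66.9.
Var[θ_j] = α_j(Σα−α_j)/((Σα)²(Σα+1)) = 37.3·29.6/(66.9²·67.9) = 0.003633.

0.003633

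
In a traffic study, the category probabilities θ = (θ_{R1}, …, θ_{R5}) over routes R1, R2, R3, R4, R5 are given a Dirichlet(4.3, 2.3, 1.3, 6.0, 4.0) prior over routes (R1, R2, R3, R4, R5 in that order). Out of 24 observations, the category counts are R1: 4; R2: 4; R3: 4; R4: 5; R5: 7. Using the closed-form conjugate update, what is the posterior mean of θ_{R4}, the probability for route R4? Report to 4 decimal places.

The Dirichlet prior is conjugate to the Multinomial likelihood: each posterior αⱼ = prior αⱼ + observed count nⱼ.
Posterior concentration: (8.3, 6.3, 5.3, 11.0, 11.0), total = 41.9.
E[θ_{R4}|data] = α_{R4}/Σα = 11.0/41.9 = 0.2625.

0.2625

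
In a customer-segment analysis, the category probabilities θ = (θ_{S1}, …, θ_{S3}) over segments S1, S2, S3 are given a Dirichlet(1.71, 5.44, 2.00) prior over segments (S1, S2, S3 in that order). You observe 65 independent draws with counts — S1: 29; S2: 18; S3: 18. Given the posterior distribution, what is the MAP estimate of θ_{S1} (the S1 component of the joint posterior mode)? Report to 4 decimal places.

The Dirichlet prior is conjugate to the Multinomial likelihood: each posterior αⱼ = prior αⱼ + observed count nⱼ.
Posterior concentration: (30.71, 23.44, 20.00), total = 74.15.
Joint mode component: (α_{S1}−1)/(Σα−K) = 29.71/71.15 = 0.4176.

0.4176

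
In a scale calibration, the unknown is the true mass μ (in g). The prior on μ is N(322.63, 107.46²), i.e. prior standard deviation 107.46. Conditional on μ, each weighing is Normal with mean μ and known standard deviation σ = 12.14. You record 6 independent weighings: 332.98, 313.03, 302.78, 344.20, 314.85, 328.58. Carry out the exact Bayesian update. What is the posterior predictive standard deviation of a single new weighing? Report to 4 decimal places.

For Normal data with known variance σ², a Normal(μ₀, σ₀²) prior on μ is conjugate. Posterior precision = 1/σ₀² + n/σ²; posterior mean is the precision-weighted average of μ₀ and x̄.
σ₀² = 107.46² = 11547.6516, σ² = 12.14² = 147.3796; σ² + n·σ₀² = 147.3796 + 6·11547.6516 = 69433.2892.
Posterior precision = 1/σ₀² + n/σ² = 1/11547.6516 + 6/147.3796 = (σ² + n·σ₀²)/(σ₀²σ²) = 69433.2892/(11547.6516·147.3796); posterior variance σₙ² = σ₀²σ²/(σ² + n·σ₀²) = 11547.6516·147.3796/69433.2892 = 24.511128.
Predictive variance for one new observation = σₙ² + σ² = 11547.6516·147.3796/69433.2892 + 147.3796 = σ²·(σ₀² + 69433.2892)/69433.2892 = 147.3796·80980.9408/69433.2892 = 171.890728; SD = √(147.3796·80980.9408/69433.2892) = 13.1107.

13.1107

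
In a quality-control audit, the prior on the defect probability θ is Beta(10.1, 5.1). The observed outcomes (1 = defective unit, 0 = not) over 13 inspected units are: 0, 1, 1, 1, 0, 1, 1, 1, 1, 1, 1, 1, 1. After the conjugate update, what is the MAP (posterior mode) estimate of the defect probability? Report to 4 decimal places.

The Beta prior is conjugate to a Binomial/Bernoulli likelihood; the update adds successes to α and failures to β.
Posterior: Beta(α+k, β+n−k) = Beta(10.1+11, 5.1+2) = Beta(21.1, 7.1).
Mode of Beta(a,b) for a,b>1 is (a−1)/(a+b−2) = 20.1/26.2 = 0.7672.

0.7672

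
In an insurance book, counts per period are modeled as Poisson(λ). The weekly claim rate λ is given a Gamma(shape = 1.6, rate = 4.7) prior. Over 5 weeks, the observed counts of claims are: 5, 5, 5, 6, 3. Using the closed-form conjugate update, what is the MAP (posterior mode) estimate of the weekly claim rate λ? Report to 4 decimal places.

2.5361

With a Gamma(shape α, rate β) prior, the Poisson likelihood is conjugate: the posterior is Gamma(α + ΣXᵢ, β + n).
Sum of counts S = 24 over n = 5 weeks.
Posterior: Gamma(α+S, β+n) = Gamma(1.6+24, 4.7+5) = Gamma(25.6, 9.7).
Mode of Gamma(α,β) for α≥1 is (α−1)/β = 24.6/9.7 = 2.5361.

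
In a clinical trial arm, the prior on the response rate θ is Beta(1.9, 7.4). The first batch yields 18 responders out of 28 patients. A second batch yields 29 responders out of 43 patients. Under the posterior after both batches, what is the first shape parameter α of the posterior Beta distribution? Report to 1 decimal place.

48.9

The Beta prior is conjugate to a Binomial/Bernoulli likelihood; the update adds successes to α and failures to β.
After batch 1: Beta(1.9+18, 7.4+10) = Beta(19.9, 17.4).
After batch 2: Beta(19.9+29, 17.4+14) = Beta(48.9, 31.4).
Posterior α = 48.9.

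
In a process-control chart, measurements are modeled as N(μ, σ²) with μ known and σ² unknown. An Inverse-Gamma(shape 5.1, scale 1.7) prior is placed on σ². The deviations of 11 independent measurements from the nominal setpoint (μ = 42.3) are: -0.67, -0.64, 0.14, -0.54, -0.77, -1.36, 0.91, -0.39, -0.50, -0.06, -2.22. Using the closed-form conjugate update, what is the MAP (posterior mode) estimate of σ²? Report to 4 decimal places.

0.5679

With known mean μ and an Inverse-Gamma(α, β) prior on σ², the Normal likelihood is conjugate: posterior is Inv-Gamma(α + n/2, β + Σ(xᵢ−μ)²/2).
Σ(xᵢ−μ)² = (-0.67)² + (-0.64)² + (0.14)² + (-0.54)² + (-0.77)² + (-1.36)² + (0.91)² + (-0.39)² + (-0.50)² + (-0.06)² + (-2.22)² = 9.7744.
Posterior: Inv-Gamma(5.1 + 11/2, 1.7 + 9.7744/2) = Inv-Gamma(10.60, 6.58720).
Mode = β/(α+1) = 6.58720/11.60 = 0.5679.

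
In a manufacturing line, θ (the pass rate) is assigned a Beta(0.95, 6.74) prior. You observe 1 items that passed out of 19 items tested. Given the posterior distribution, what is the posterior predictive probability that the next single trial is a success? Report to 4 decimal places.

0.0731

The Beta prior is conjugate to a Binomial/Bernoulli likelihood; the update adds successes to α and failures to β.
Posterior: Beta(α+k, β+n−k) = Beta(0.95+1, 6.74+18) = Beta(1.95, 24.74).
For a single future Bernoulli trial, P(success | data) = α/(α+β) = 0.0731.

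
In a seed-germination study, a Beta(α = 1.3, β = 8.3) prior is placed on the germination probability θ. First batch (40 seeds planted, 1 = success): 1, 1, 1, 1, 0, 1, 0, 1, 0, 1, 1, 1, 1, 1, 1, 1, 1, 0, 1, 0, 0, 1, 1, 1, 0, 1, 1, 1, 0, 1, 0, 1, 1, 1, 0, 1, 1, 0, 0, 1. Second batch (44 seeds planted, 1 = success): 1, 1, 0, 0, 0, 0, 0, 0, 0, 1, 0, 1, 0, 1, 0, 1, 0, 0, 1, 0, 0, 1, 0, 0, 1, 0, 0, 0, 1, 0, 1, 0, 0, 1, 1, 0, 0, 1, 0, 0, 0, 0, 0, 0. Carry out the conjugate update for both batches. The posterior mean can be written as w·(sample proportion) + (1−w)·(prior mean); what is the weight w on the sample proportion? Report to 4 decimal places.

0.8974

The Beta prior is conjugate to a Binomial/Bernoulli likelihood; the update adds successes to α and failures to β.
Total number of seeds planted: n = 40 + 44 = 84.
Posterior mean = (α₀+k)/(α₀+β₀+n) = [n/(α₀+β₀+n)]·(k/n) + [(α₀+β₀)/(α₀+β₀+n)]·α₀/(α₀+β₀), so only n and the prior enter the weight.
The weight on the data is w = n/(α₀+β₀+n) = 84/(1.3+8.3+84) = 84/93.6 = 0.8974.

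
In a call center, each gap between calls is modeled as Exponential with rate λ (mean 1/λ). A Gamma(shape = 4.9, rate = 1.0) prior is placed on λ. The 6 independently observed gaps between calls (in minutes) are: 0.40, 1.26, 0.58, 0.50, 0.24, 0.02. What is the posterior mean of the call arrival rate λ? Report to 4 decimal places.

With a Gamma(shape α, rate β) prior on the exponential rate λ, the posterior after n observations with total T = Σxᵢ is Gamma(α+n, β+T).
Sum of observations T = 3.00 minutes; n = 6.
Posterior: Gamma(4.9+6, 1.0+3.00) = Gamma(10.9, 4.00).
Posterior mean of λ = α/β = 10.9/4.00 = 2.7250.

2.7250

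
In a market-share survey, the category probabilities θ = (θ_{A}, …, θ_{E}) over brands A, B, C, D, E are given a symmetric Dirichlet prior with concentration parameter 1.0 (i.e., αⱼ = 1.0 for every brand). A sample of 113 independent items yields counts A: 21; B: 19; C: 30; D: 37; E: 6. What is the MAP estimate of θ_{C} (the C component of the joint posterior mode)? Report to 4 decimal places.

The Dirichlet prior is conjugate to the Multinomial likelihood: each posterior αⱼ = prior αⱼ + observed count nⱼ.
Posterior concentration: (22.0, 20.0, 31.0, 38.0, 7.0), total = 118.0.
Joint mode component: (α_{C}−1)/(Σα−K) = 30.0/113.0 = 0.2655.

0.2655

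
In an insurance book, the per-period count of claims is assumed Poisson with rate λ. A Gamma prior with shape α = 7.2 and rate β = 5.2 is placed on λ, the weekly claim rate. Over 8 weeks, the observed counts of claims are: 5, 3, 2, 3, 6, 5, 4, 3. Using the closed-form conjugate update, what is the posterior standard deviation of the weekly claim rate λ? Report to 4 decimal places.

With a Gamma(shape α, rate β) prior, the Poisson likelihood is conjugate: the posterior is Gamma(α + ΣXᵢ, β + n).
Sum of counts S = 31 over n = 8 weeks.
Posterior: Gamma(α+S, β+n) = Gamma(7.2+31, 5.2+8) = Gamma(38.2, 13.2).
SD = √α/β = √38.2/13.2 = 0.4682.

0.4682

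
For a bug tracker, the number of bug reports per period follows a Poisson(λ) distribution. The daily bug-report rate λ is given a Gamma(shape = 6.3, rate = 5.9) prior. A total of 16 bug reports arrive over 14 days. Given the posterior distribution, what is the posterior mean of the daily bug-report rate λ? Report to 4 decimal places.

1.1206

With a Gamma(shape α, rate β) prior, the Poisson likelihood is conjugate: the posterior is Gamma(α + ΣXᵢ, β + n).
Posterior: Gamma(α+S, β+n) = Gamma(6.3+16, 5.9+14) = Gamma(22.3, 19.9).
Posterior mean = α/β = 22.3/19.9 = 1.1206.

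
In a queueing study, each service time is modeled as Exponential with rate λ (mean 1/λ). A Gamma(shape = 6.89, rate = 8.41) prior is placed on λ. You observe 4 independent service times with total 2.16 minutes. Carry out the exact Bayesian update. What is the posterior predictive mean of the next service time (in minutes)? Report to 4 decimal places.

1.0688

With a Gamma(shape α, rate β) prior on the exponential rate λ, the posterior after n observations with total T = Σxᵢ is Gamma(α+n, β+T).
Posterior: Gamma(6.89+4, 8.41+2.16) = Gamma(10.89, 10.57).
The predictive distribution for the next observation is Lomax; its mean is β/(α−1) = 10.57/9.89 = 1.0688.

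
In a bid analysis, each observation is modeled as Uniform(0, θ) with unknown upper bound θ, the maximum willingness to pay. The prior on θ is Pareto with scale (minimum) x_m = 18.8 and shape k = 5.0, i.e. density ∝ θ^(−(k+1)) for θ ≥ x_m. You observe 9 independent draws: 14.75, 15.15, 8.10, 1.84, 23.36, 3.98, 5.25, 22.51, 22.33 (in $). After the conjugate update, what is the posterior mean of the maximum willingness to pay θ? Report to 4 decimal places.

25.1569

A Pareto(scale x_m, shape k) prior on the upper bound θ of Uniform(0, θ) is conjugate: posterior is Pareto(max(x_m, max xᵢ), k + n).
Sample maximum = 23.36; prior scale x_m = 18.8 → posterior scale = max = 23.36.
Posterior shape = 5.0 + 9 = 14.0.
E[θ|data] = k·x_m/(k−1) = 14.0·23.36/13.0 = 25.1569.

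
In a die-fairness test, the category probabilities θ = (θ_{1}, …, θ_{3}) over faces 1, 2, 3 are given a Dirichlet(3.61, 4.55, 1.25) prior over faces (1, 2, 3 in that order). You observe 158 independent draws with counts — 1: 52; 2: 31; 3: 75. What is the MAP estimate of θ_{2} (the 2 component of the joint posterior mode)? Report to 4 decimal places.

The Dirichlet prior is conjugate to the Multinomial likelihood: each posterior αⱼ = prior αⱼ + observed count nⱼ.
Posterior concentration: (55.61, 35.55, 76.25), total = 167.41.
Joint mode component: (α_{2}−1)/(Σα−K) = 34.55/164.41 = 0.2101.

0.2101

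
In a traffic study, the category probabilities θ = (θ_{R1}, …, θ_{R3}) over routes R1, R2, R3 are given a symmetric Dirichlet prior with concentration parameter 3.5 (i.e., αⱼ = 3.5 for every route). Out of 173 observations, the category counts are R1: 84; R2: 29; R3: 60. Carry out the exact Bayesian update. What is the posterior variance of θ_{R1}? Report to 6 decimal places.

The Dirichlet prior is conjugate to the Multinomial likelihood: each posterior αⱼ = prior αⱼ + observed count nⱼ.
Posterior concentration: (87.5, 32.5, 63.5), total = 183.5.
Var[θ_j] = α_j(Σα−α_j)/((Σα)²(Σα+1)) = 87.5·96.0/(183.5²·184.5) = 0.001352.

0.001352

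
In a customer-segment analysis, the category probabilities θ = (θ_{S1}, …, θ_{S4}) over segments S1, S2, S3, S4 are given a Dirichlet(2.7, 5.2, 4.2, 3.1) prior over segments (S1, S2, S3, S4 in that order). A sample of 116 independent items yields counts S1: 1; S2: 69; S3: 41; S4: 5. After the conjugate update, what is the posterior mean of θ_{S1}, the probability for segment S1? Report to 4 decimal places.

0.0282

The Dirichlet prior is conjugate to the Multinomial likelihood: each posterior αⱼ = prior αⱼ + observed count nⱼ.
Posterior concentration: (3.7, 74.2, 45.2, 8.1), total = 131.2.
E[θ_{S1}|data] = α_{S1}/Σα = 3.7/131.2 = 0.0282.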